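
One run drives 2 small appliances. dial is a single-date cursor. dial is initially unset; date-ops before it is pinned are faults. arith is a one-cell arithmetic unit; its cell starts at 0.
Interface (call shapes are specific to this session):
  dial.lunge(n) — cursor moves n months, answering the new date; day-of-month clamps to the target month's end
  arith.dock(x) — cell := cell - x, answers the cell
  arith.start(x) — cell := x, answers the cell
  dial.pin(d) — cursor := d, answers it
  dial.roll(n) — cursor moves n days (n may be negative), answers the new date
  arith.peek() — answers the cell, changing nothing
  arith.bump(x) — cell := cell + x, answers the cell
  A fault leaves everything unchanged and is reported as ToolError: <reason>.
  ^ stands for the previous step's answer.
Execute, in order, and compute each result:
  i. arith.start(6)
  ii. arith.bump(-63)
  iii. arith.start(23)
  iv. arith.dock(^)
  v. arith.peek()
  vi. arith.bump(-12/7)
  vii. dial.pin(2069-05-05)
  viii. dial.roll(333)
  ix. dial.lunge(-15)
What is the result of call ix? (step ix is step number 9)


Invoking arith.start with x=6, yielding 6.
Using arith.bump with x=-63, and observe -57.
Using arith.start with x=23, and get 23.
I run arith.dock with x=^, yielding 0.
I run arith.peek(), and see 0.
Now I run arith.bump with x=-12/7, → -12/7.
Invoking dial.pin with d=2069-05-05: 2069-05-05.
I run dial.roll with n=333, giving 2070-04-03.
I run dial.lunge with n=-15, giving 2069-01-03.

Answer: 2069-01-03


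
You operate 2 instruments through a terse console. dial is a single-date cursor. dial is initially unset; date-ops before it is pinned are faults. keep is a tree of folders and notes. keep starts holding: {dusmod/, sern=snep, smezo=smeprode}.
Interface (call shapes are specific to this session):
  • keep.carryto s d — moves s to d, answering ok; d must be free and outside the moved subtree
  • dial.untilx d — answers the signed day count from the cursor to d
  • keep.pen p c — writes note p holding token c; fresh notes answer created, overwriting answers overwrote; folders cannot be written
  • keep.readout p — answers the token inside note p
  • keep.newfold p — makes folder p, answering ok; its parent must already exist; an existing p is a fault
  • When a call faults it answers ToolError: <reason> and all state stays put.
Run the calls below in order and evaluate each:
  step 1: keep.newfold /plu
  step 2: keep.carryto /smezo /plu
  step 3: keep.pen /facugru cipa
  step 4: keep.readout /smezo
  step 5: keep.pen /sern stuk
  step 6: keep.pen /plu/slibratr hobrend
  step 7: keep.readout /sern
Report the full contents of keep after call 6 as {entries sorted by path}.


Answer: {dusmod/, facugru=cipa, plu/, plu/slibratr=hobrend, sern=stuk, smezo=smeprode}

Derivation:
Invoking keep.newfold using p='/plu', and observe ok.
Next I call keep.carryto using s='/smezo', d='/plu': ToolError: exists.
Now I run keep.pen using p='/facugru', c='cipa', giving created.
I invoke keep.readout using p='/smezo', giving smeprode.
Using keep.pen using p='/sern', c='stuk', and get overwrote.
I call keep.pen using p='/plu/slibratr', c='hobrend', and observe created.
Using keep.readout using p='/sern', which returns stuk.


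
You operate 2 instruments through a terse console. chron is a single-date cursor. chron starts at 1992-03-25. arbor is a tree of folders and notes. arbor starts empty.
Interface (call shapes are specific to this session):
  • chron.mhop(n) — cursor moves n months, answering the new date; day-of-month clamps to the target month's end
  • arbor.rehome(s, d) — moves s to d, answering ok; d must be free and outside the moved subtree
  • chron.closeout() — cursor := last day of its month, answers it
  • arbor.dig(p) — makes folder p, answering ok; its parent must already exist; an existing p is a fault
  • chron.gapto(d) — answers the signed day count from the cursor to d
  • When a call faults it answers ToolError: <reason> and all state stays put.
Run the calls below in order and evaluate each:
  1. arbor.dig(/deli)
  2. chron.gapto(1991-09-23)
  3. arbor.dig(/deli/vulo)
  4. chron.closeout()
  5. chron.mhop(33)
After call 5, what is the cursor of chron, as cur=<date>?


Answer: cur=1994-12-31

Derivation:
I use dig on p=/deli, yielding ok.
I try gapto on d=1991-09-23, yielding -184.
Then dig on p=/deli/vulo: ok.
I use closeout, → 1992-03-31.
I try mhop on n=33, giving 1994-12-31.


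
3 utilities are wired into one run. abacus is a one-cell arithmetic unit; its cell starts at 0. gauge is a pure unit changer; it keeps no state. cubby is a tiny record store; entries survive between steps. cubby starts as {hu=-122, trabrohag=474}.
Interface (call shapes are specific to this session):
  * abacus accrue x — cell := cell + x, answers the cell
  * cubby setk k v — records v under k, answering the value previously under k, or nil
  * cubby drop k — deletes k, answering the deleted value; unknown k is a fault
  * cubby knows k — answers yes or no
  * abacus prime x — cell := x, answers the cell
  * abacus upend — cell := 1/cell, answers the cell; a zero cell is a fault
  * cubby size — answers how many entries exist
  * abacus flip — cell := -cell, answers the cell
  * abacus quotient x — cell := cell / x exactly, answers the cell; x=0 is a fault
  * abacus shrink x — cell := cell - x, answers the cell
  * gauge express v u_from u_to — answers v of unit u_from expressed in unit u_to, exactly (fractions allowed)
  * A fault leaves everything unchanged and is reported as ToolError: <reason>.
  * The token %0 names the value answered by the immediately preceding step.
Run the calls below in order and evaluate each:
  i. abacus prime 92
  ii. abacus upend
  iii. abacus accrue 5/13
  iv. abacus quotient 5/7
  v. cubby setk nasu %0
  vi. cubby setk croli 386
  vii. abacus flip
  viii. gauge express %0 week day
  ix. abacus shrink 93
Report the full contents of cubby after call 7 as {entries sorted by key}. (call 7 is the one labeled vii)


CALL abacus prime[x='92']
RET  92
CALL abacus upend[]
RET  1/92
CALL abacus accrue[x='5/13']
RET  473/1196
CALL abacus quotient[x='5/7']
RET  3311/5980
CALL cubby setk[k='nasu'; v='%0']
RET  nil
CALL cubby setk[k='croli'; v='386']
RET  nil
CALL abacus flip[]
RET  -3311/5980
CALL gauge express[v='%0'; u_from='week'; u_to='day']
RET  -23177/5980
CALL abacus shrink[x='93']
RET  -559451/5980

Answer: {croli=386, hu=-122, nasu=3311/5980, trabrohag=474}


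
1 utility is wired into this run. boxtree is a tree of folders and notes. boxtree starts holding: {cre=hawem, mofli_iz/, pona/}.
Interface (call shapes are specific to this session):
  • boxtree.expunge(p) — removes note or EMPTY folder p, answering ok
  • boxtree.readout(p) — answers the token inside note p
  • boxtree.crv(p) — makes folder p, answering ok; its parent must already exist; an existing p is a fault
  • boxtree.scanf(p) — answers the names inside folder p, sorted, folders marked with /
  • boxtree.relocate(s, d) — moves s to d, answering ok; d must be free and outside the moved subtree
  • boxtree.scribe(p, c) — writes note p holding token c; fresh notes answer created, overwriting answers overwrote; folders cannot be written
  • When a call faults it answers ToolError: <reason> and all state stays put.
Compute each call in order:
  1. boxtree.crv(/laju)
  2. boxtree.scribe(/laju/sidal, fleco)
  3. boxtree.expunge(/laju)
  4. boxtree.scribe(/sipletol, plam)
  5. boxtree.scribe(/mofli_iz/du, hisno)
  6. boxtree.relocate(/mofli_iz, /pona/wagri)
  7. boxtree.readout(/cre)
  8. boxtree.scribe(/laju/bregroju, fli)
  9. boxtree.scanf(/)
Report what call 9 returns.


Answer: [cre, laju/, pona/, sipletol]

Derivation:
Using crv(p=/laju), and see ok.
Then scribe(p=/laju/sidal, c=fleco), yielding created.
Then expunge(p=/laju), which returns ToolError: not empty.
Invoking scribe(p=/sipletol, c=plam): created.
I try scribe(p=/mofli_iz/du, c=hisno), giving created.
I invoke relocate(s=/mofli_iz, d=/pona/wagri), and observe ok.
Calling readout(p=/cre), → hawem.
Invoking scribe(p=/laju/bregroju, c=fli), which returns created.
I use scanf(p=/), — result: [cre, laju/, pona/, sipletol].


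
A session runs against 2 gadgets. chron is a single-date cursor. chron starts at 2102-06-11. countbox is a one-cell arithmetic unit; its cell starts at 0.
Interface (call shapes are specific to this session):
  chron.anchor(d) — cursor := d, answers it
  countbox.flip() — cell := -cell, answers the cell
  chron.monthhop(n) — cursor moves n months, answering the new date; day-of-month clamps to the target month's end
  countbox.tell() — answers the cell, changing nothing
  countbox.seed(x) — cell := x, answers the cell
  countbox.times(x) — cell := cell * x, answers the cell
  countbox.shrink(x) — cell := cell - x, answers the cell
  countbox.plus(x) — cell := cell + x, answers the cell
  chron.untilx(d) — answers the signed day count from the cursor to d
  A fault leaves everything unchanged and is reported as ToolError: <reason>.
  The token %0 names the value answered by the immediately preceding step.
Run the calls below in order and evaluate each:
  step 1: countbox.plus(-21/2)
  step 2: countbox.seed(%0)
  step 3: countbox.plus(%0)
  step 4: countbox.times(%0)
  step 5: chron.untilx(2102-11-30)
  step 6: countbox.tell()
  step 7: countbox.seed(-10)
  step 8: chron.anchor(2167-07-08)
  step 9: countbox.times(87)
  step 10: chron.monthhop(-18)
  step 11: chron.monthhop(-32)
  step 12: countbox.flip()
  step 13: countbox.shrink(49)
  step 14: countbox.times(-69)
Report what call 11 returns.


Answer: 2163-05-08

Derivation:
>>> plus x=-21/2
= -21/2
>>> seed x=%0
= -21/2
>>> plus x=%0
= -21
>>> times x=%0
= 441
>>> untilx d=2102-11-30
= 172
>>> tell
= 441
>>> seed x=-10
= -10
>>> anchor d=2167-07-08
= 2167-07-08
>>> times x=87
= -870
>>> monthhop n=-18
= 2166-01-08
>>> monthhop n=-32
= 2163-05-08
>>> flip
= 870
>>> shrink x=49
= 821
>>> times x=-69
= -56649


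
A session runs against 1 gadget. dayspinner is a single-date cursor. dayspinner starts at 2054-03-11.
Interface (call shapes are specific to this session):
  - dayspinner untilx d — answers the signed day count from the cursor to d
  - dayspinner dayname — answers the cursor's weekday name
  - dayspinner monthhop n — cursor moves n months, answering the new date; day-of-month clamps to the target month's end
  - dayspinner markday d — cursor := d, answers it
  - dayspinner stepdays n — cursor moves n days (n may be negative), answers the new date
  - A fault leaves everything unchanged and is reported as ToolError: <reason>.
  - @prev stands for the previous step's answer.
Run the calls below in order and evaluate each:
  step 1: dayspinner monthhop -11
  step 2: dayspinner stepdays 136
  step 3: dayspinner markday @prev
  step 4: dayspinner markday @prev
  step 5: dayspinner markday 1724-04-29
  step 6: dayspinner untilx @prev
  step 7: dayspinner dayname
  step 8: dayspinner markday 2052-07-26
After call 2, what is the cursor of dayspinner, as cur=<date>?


Answer: cur=2053-08-25

Derivation:
CALL dayspinner monthhop[n→-11]
RET  2053-04-11
CALL dayspinner stepdays[n→136]
RET  2053-08-25
CALL dayspinner markday[d→@prev]
RET  2053-08-25
CALL dayspinner markday[d→@prev]
RET  2053-08-25
CALL dayspinner markday[d→1724-04-29]
RET  1724-04-29
CALL dayspinner untilx[d→@prev]
RET  0
CALL dayspinner dayname[]
RET  Saturday
CALL dayspinner markday[d→2052-07-26]
RET  2052-07-26


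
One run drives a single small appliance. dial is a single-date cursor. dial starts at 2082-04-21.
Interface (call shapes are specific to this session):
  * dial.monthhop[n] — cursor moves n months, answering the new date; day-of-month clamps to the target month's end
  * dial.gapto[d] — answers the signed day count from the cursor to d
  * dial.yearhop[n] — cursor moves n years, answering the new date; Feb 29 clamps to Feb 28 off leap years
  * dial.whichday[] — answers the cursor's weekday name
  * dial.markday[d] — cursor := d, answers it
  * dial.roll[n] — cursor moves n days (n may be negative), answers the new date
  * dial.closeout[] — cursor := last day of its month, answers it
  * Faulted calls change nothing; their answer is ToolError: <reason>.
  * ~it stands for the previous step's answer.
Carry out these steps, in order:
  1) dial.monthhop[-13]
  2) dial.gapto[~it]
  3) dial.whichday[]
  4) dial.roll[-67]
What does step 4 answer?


-- monthhop(n→-13) => 2081-03-21
-- gapto(d→~it) => 0
-- whichday() => Friday
-- roll(n→-67) => 2081-01-13

Answer: 2081-01-13


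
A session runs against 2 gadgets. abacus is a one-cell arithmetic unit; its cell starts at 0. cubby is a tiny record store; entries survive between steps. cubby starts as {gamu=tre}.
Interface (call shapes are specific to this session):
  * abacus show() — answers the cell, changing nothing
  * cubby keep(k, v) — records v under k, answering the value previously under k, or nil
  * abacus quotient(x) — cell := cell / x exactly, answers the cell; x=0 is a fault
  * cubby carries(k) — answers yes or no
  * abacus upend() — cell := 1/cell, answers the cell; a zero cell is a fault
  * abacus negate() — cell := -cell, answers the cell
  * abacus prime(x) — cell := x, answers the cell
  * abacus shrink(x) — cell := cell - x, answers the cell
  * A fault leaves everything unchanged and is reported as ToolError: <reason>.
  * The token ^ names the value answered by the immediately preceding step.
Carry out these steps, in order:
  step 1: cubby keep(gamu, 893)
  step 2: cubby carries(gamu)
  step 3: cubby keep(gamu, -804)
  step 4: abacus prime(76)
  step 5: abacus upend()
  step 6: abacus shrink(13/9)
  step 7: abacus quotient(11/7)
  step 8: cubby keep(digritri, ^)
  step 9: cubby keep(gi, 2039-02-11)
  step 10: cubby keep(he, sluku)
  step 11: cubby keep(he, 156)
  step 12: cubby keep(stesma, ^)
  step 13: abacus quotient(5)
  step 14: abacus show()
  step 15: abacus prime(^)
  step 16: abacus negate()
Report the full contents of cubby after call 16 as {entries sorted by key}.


-> cubby keep(k: gamu, v: 893)
<- tre
-> cubby carries(k: gamu)
<- yes
-> cubby keep(k: gamu, v: -804)
<- 893
-> abacus prime(x: 76)
<- 76
-> abacus upend()
<- 1/76
-> abacus shrink(x: 13/9)
<- -979/684
-> abacus quotient(x: 11/7)
<- -623/684
-> cubby keep(k: digritri, v: ^)
<- nil
-> cubby keep(k: gi, v: 2039-02-11)
<- nil
-> cubby keep(k: he, v: sluku)
<- nil
-> cubby keep(k: he, v: 156)
<- sluku
-> cubby keep(k: stesma, v: ^)
<- nil
-> abacus quotient(x: 5)
<- -623/3420
-> abacus show()
<- -623/3420
-> abacus prime(x: ^)
<- -623/3420
-> abacus negate()
<- 623/3420

Answer: {digritri=-623/684, gamu=-804, gi=2039-02-11, he=156, stesma=sluku}


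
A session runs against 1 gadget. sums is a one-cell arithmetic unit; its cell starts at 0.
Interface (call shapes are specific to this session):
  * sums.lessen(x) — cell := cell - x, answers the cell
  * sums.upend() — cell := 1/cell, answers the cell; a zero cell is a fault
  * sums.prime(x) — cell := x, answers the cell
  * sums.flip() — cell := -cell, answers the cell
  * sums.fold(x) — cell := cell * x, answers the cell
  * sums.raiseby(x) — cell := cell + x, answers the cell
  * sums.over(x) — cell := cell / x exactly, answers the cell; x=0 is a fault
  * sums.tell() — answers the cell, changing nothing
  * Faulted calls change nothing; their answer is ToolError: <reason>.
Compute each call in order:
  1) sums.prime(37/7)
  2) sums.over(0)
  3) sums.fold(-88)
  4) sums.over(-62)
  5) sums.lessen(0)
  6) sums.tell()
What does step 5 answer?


Answer: 1628/217

Derivation:
CALL sums.prime[x='37/7']
RET  37/7
CALL sums.over[x='0']
RET  ToolError: division by zero
CALL sums.fold[x='-88']
RET  -3256/7
CALL sums.over[x='-62']
RET  1628/217
CALL sums.lessen[x='0']
RET  1628/217
CALL sums.tell[]
RET  1628/217


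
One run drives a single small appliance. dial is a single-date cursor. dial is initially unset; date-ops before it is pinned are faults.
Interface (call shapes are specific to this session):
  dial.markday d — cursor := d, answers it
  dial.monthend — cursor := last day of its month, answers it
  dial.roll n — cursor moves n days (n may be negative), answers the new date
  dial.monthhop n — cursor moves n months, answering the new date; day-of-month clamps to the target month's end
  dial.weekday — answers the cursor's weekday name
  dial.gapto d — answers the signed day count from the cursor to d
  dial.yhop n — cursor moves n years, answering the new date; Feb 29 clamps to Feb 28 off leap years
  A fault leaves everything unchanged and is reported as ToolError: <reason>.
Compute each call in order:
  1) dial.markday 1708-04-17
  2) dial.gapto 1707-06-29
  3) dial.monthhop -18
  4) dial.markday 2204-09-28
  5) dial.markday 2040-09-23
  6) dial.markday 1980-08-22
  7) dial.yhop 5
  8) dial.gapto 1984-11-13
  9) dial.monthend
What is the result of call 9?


$ markday d→1708-04-17
  1708-04-17
$ gapto d→1707-06-29
  -293
$ monthhop n→-18
  1706-10-17
$ markday d→2204-09-28
  2204-09-28
$ markday d→2040-09-23
  2040-09-23
$ markday d→1980-08-22
  1980-08-22
$ yhop n→5
  1985-08-22
$ gapto d→1984-11-13
  -282
$ monthend
  1985-08-31

Answer: 1985-08-31


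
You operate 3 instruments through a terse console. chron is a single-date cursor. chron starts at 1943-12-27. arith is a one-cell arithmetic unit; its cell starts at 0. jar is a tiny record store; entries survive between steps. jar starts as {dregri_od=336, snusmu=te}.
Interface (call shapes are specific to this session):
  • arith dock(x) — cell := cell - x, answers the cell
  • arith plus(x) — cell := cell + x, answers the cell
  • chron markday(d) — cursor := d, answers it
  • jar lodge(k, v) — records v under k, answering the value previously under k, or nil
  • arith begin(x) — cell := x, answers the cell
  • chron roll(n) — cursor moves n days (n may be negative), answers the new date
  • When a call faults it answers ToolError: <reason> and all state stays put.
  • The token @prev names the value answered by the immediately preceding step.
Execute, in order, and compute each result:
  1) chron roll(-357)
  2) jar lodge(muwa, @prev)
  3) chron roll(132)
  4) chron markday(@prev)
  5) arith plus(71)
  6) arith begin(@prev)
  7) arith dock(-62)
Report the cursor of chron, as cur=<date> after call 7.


# chron roll(n='-357') => 1943-01-04
# jar lodge(k='muwa', v='@prev') => nil
# chron roll(n='132') => 1943-05-16
# chron markday(d='@prev') => 1943-05-16
# arith plus(x='71') => 71
# arith begin(x='@prev') => 71
# arith dock(x='-62') => 133

Answer: cur=1943-05-16


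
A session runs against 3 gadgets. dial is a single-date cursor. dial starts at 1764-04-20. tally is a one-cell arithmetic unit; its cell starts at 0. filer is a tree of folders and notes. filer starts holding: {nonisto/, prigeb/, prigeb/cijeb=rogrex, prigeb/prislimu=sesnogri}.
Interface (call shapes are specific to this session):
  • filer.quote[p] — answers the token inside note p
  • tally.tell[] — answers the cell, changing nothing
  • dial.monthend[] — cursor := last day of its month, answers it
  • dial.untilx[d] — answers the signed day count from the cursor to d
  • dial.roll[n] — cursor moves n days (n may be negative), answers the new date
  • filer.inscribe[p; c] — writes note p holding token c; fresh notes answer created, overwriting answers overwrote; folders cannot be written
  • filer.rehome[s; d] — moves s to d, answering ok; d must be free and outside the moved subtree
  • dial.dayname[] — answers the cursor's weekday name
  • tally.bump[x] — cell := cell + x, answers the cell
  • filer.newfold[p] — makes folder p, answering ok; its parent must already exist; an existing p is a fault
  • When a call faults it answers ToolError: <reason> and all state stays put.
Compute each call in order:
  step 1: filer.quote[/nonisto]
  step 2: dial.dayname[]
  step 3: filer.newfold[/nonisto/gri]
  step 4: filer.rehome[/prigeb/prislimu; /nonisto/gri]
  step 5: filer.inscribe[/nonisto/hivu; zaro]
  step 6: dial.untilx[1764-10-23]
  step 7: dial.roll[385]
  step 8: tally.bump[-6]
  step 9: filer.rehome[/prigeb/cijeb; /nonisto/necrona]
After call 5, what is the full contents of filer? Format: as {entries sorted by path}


~$ filer.quote /nonisto
= ToolError: is a directory
~$ dial.dayname
= Friday
~$ filer.newfold /nonisto/gri
= ok
~$ filer.rehome /prigeb/prislimu /nonisto/gri
= ToolError: exists
~$ filer.inscribe /nonisto/hivu zaro
= created
~$ dial.untilx 1764-10-23
= 186
~$ dial.roll 385
= 1765-05-10
~$ tally.bump -6
= -6
~$ filer.rehome /prigeb/cijeb /nonisto/necrona
= ok

Answer: {nonisto/, nonisto/gri/, nonisto/hivu=zaro, prigeb/, prigeb/cijeb=rogrex, prigeb/prislimu=sesnogri}


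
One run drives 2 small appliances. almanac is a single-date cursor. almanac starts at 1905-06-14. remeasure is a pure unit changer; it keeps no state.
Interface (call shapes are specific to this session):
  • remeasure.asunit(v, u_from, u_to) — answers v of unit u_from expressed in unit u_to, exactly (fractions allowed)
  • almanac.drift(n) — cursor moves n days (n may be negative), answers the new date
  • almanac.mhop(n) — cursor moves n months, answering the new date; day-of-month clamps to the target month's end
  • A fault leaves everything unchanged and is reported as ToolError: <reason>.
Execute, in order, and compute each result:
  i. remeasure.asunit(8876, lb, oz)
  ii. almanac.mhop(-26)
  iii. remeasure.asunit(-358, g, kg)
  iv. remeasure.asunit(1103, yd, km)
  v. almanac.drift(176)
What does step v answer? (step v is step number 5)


Answer: 1903-10-07

Derivation:
;; 1. remeasure.asunit(v='8876', u_from='lb', u_to='oz') : 142016
;; 2. almanac.mhop(n='-26') : 1903-04-14
;; 3. remeasure.asunit(v='-358', u_from='g', u_to='kg') : -179/500
;; 4. remeasure.asunit(v='1103', u_from='yd', u_to='km') : 1260729/1250000
;; 5. almanac.drift(n='176') : 1903-10-07


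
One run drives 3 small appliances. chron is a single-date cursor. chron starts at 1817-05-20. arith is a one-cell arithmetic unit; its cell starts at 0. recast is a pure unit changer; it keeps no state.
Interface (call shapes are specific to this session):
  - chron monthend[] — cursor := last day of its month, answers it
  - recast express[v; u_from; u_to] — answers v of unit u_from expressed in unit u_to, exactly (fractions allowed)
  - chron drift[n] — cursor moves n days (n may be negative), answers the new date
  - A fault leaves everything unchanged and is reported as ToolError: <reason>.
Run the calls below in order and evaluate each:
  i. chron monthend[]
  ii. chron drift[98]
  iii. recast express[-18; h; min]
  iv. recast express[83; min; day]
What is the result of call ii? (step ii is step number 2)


! chron monthend() ~> 1817-05-31
! chron drift(n→98) ~> 1817-09-06
! recast express(v→-18, u_from→h, u_to→min) ~> -1080
! recast express(v→83, u_from→min, u_to→day) ~> 83/1440

Answer: 1817-09-06


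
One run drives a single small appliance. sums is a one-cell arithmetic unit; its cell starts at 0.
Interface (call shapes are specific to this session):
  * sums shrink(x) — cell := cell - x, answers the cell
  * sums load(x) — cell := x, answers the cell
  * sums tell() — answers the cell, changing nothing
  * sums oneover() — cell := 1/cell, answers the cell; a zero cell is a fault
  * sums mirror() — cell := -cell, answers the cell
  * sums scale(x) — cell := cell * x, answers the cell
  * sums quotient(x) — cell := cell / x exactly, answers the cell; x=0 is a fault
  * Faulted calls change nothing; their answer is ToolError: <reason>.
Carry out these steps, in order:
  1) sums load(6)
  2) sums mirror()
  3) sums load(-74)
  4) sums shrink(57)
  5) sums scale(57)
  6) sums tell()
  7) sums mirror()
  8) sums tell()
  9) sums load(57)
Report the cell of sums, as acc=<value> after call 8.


-> sums load(6)
<- 6
-> sums mirror()
<- -6
-> sums load(-74)
<- -74
-> sums shrink(57)
<- -131
-> sums scale(57)
<- -7467
-> sums tell()
<- -7467
-> sums mirror()
<- 7467
-> sums tell()
<- 7467
-> sums load(57)
<- 57

Answer: acc=7467


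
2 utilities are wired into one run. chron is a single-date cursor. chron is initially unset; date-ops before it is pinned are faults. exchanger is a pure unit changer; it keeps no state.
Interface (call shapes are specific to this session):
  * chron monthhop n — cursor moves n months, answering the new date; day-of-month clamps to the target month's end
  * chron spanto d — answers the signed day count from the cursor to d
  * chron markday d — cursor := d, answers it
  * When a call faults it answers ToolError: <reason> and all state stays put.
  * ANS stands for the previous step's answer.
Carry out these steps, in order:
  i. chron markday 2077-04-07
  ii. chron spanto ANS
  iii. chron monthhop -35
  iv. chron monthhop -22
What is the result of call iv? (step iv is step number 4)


CALL chron markday[2077-04-07]
RET  2077-04-07
CALL chron spanto[ANS]
RET  0
CALL chron monthhop[-35]
RET  2074-05-07
CALL chron monthhop[-22]
RET  2072-07-07

Answer: 2072-07-07


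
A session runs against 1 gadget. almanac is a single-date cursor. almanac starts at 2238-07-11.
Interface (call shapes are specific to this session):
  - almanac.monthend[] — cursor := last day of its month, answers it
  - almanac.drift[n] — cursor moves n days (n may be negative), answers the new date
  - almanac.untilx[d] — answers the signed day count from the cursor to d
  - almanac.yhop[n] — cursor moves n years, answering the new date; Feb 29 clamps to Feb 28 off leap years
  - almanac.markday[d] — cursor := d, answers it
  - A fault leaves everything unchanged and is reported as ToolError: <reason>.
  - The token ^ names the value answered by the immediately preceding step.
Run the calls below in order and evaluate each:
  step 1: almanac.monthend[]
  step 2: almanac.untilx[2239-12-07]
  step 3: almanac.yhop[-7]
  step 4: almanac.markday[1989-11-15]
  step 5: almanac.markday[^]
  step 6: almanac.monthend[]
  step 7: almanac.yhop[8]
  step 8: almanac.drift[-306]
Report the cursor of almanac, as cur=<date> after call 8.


Answer: cur=1997-01-28

Derivation:
>> almanac.monthend()
<< 2238-07-31
>> almanac.untilx(d=2239-12-07)
<< 494
>> almanac.yhop(n=-7)
<< 2231-07-31
>> almanac.markday(d=1989-11-15)
<< 1989-11-15
>> almanac.markday(d=^)
<< 1989-11-15
>> almanac.monthend()
<< 1989-11-30
>> almanac.yhop(n=8)
<< 1997-11-30
>> almanac.drift(n=-306)
<< 1997-01-28


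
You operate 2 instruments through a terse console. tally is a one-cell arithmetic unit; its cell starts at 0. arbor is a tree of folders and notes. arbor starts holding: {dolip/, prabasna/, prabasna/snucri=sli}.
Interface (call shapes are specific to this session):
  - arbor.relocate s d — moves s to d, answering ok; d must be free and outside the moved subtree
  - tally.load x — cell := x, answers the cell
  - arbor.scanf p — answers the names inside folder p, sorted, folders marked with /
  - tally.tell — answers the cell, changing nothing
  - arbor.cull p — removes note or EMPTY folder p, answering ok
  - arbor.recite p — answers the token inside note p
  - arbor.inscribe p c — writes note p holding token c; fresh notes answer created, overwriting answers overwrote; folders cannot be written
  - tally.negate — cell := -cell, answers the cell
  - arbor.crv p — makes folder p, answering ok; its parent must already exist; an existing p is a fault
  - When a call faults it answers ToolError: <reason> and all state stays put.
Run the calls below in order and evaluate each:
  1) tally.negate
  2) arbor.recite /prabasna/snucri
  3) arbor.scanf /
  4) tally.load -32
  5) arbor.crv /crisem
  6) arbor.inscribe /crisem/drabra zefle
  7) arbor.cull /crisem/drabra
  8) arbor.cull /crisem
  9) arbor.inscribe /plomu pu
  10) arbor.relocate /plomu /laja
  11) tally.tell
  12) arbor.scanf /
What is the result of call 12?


Answer: [dolip/, laja, prabasna/]

Derivation:
I use negate, and see 0.
I call recite passing /prabasna/snucri, giving sli.
Invoking scanf passing /, and see [dolip/, prabasna/].
Calling load passing -32, and get -32.
Calling crv passing /crisem, giving ok.
Then inscribe passing /crisem/drabra, zefle, and get created.
Now I run cull passing /crisem/drabra, → ok.
Then cull passing /crisem: ok.
I try inscribe passing /plomu, pu, and see created.
Invoking relocate passing /plomu, /laja, which returns ok.
I run tell(): -32.
Now I run scanf passing /, → [dolip/, laja, prabasna/].


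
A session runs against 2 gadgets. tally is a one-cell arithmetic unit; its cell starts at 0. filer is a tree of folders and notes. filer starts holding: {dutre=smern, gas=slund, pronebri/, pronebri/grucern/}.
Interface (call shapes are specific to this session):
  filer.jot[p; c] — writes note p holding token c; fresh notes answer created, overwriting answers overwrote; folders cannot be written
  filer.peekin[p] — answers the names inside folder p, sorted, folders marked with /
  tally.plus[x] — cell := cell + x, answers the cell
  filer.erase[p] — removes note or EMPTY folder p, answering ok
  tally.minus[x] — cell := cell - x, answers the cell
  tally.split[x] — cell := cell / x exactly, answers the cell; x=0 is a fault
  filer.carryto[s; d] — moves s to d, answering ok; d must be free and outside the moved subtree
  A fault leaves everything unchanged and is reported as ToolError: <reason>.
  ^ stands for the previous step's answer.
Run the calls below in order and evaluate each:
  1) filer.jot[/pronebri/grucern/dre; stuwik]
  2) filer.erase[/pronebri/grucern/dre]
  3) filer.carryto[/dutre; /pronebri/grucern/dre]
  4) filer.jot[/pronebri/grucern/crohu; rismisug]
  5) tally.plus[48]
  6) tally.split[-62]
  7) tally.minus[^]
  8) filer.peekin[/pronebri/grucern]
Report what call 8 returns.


Calling filer.jot with /pronebri/grucern/dre, stuwik, and observe created.
I invoke filer.erase with /pronebri/grucern/dre, giving ok.
I run filer.carryto with /dutre, /pronebri/grucern/dre, and see ok.
Then filer.jot with /pronebri/grucern/crohu, rismisug: created.
Using tally.plus with 48, and see 48.
Then tally.split with -62, which returns -24/31.
Now I run tally.minus with ^, giving 0.
I invoke filer.peekin with /pronebri/grucern, giving [crohu, dre].

Answer: [crohu, dre]


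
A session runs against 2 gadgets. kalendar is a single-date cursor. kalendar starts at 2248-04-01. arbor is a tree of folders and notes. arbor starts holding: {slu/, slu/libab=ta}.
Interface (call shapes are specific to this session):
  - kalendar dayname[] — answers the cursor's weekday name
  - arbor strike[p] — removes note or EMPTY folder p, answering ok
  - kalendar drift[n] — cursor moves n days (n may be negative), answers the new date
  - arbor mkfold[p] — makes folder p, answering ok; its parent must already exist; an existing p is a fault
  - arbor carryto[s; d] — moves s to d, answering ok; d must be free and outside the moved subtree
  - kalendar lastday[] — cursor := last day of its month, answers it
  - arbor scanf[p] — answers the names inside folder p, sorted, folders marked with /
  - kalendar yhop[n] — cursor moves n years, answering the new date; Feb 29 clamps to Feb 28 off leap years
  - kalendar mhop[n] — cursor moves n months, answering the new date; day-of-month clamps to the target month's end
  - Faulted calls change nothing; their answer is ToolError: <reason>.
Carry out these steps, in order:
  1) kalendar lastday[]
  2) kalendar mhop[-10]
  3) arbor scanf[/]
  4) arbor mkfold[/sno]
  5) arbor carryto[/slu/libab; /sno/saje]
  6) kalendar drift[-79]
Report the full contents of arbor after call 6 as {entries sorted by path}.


Answer: {slu/, sno/, sno/saje=ta}

Derivation:
% kalendar lastday
:: 2248-04-30
% kalendar mhop n='-10'
:: 2247-06-30
% arbor scanf p='/'
:: [slu/]
% arbor mkfold p='/sno'
:: ok
% arbor carryto s='/slu/libab' d='/sno/saje'
:: ok
% kalendar drift n='-79'
:: 2247-04-12


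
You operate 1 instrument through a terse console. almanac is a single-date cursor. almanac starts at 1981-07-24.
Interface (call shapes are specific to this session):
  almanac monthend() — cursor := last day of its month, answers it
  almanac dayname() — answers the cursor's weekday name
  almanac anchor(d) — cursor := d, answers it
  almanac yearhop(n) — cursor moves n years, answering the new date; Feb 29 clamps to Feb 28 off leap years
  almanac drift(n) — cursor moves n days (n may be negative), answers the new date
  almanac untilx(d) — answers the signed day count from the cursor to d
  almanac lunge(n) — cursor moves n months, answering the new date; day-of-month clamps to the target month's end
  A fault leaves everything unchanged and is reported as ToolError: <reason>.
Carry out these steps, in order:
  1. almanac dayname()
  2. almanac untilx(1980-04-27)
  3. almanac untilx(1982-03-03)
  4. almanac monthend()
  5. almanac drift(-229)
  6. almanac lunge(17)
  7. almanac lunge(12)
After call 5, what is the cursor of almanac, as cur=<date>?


Calling almanac dayname(): Friday.
I run almanac untilx(d=1980-04-27), and see -453.
I run almanac untilx(d=1982-03-03), giving 222.
Now I run almanac monthend, yielding 1981-07-31.
Next I call almanac drift(n=-229), yielding 1980-12-14.
Using almanac lunge(n=17), and get 1982-05-14.
Then almanac lunge(n=12), yielding 1983-05-14.

Answer: cur=1980-12-14


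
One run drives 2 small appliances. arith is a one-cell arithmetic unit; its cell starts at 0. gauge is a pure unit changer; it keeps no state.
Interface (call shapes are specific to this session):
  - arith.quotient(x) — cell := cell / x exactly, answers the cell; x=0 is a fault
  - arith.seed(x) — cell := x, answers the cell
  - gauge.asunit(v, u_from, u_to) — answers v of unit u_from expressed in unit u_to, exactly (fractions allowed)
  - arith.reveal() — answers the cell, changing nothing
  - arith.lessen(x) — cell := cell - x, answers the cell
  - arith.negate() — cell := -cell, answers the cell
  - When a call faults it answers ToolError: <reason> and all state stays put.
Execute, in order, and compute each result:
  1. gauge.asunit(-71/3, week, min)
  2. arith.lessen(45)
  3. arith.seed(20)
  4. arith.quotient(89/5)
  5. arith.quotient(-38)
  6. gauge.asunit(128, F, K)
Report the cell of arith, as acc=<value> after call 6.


Answer: acc=-50/1691

Derivation:
Next I call gauge.asunit on v=-71/3, u_from=week, u_to=min, → -238560.
Calling arith.lessen on x=45, yielding -45.
I try arith.seed on x=20, and observe 20.
Using arith.quotient on x=89/5, and observe 100/89.
Then arith.quotient on x=-38, — result: -50/1691.
I use gauge.asunit on v=128, u_from=F, u_to=K, and see 19589/60.


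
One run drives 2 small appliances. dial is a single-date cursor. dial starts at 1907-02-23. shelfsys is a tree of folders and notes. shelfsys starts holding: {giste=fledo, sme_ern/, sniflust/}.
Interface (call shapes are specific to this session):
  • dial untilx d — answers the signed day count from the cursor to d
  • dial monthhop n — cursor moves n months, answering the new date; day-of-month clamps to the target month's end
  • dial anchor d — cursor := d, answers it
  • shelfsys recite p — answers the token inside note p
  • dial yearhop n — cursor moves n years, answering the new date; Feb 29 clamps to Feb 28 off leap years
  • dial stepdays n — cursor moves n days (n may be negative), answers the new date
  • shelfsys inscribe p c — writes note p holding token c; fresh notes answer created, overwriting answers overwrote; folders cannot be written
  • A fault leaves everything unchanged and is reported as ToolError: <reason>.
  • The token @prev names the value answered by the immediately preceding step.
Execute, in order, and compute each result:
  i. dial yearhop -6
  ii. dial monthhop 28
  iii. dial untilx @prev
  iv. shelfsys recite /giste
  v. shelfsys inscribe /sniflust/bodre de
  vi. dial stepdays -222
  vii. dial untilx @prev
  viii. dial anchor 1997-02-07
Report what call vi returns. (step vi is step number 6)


>>> dial yearhop n='-6'
= 1901-02-23
>>> dial monthhop n='28'
= 1903-06-23
>>> dial untilx d='@prev'
= 0
>>> shelfsys recite p='/giste'
= fledo
>>> shelfsys inscribe p='/sniflust/bodre' c='de'
= created
>>> dial stepdays n='-222'
= 1902-11-13
>>> dial untilx d='@prev'
= 0
>>> dial anchor d='1997-02-07'
= 1997-02-07

Answer: 1902-11-13


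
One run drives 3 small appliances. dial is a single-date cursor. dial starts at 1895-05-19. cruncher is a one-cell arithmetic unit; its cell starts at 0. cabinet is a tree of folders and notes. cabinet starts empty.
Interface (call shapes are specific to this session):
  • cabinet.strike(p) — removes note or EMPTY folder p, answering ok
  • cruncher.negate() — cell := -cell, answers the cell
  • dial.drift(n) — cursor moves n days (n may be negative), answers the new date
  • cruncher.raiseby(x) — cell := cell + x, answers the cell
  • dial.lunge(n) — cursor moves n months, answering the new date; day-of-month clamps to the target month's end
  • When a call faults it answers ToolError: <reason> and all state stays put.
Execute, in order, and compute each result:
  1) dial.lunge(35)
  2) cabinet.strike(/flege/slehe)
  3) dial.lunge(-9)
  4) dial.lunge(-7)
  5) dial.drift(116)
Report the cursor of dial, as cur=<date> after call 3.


·→ dial.lunge(n=35)
·← 1898-04-19
·→ cabinet.strike(p=/flege/slehe)
·← ToolError: not found
·→ dial.lunge(n=-9)
·← 1897-07-19
·→ dial.lunge(n=-7)
·← 1896-12-19
·→ dial.drift(n=116)
·← 1897-04-14

Answer: cur=1897-07-19


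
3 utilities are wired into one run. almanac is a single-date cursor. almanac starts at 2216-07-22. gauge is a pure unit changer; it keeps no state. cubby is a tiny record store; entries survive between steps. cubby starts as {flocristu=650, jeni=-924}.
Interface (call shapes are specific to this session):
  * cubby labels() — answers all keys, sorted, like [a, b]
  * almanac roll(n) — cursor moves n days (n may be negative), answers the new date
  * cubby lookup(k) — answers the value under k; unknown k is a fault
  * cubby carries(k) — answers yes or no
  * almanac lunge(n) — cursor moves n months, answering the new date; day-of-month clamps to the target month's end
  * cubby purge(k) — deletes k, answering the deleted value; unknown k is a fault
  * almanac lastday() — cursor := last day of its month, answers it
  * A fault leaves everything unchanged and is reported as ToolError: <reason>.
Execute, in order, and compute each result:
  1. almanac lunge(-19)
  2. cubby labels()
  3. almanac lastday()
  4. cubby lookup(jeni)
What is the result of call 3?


% 1. almanac lunge(n='-19') -> 2214-12-22
% 2. cubby labels() -> [flocristu, jeni]
% 3. almanac lastday() -> 2214-12-31
% 4. cubby lookup(k='jeni') -> -924

Answer: 2214-12-31


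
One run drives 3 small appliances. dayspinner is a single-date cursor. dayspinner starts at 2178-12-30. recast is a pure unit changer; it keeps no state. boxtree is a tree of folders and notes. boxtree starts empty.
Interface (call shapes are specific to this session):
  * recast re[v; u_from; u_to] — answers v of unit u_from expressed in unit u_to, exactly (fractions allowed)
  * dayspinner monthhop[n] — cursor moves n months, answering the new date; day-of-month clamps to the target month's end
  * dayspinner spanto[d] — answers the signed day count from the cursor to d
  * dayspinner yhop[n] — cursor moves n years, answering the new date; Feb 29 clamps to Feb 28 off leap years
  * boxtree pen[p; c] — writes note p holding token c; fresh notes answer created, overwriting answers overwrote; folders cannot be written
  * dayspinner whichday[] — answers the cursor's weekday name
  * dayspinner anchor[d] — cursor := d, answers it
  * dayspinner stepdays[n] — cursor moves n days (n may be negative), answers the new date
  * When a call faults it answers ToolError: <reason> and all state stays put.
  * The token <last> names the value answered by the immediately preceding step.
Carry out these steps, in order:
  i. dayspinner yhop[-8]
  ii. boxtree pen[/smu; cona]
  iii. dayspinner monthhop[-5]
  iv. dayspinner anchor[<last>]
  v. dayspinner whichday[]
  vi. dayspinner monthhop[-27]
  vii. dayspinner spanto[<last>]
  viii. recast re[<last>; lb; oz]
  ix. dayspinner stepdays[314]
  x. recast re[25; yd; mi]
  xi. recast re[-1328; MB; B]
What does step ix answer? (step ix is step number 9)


Answer: 2169-03-10

Derivation:
// 1. dayspinner yhop(n→-8) : 2170-12-30
// 2. boxtree pen(p→/smu, c→cona) : created
// 3. dayspinner monthhop(n→-5) : 2170-07-30
// 4. dayspinner anchor(d→<last>) : 2170-07-30
// 5. dayspinner whichday() : Monday
// 6. dayspinner monthhop(n→-27) : 2168-04-30
// 7. dayspinner spanto(d→<last>) : 0
// 8. recast re(v→<last>, u_from→lb, u_to→oz) : 0
// 9. dayspinner stepdays(n→314) : 2169-03-10
// 10. recast re(v→25, u_from→yd, u_to→mi) : 5/352
// 11. recast re(v→-1328, u_from→MB, u_to→B) : -1328000000
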